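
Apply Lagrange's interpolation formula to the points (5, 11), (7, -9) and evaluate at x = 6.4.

Lagrange interpolation formula:
P(x) = Σ yᵢ × Lᵢ(x)
where Lᵢ(x) = Π_{j≠i} (x - xⱼ)/(xᵢ - xⱼ)

L_0(6.4) = (6.4 - 7)/(5 - 7) = 0.300000
L_1(6.4) = (6.4 - 5)/(7 - 5) = 0.700000

P(6.4) = 11×L_0(6.4) + (-9)×L_1(6.4)
P(6.4) = -3.000000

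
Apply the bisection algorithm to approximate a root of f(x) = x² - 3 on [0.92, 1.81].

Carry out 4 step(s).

f(x) = x² - 3
Initial interval: [0.92, 1.81]

Iteration 1:
  c_1 = (0.920000 + 1.810000)/2 = 1.365000
  f(c_1) = f(1.365000) = -1.136775
  f(a) × f(c) ≥ 0, new interval: [1.365000, 1.810000]
Iteration 2:
  c_2 = (1.365000 + 1.810000)/2 = 1.587500
  f(c_2) = f(1.587500) = -0.479844
  f(a) × f(c) ≥ 0, new interval: [1.587500, 1.810000]
Iteration 3:
  c_3 = (1.587500 + 1.810000)/2 = 1.698750
  f(c_3) = f(1.698750) = -0.114248
  f(a) × f(c) ≥ 0, new interval: [1.698750, 1.810000]
Iteration 4:
  c_4 = (1.698750 + 1.810000)/2 = 1.754375
  f(c_4) = f(1.754375) = 0.077832
  f(a) × f(c) < 0, new interval: [1.698750, 1.754375]

After 4 iteration(s), the approximation is c_4 = 1.754375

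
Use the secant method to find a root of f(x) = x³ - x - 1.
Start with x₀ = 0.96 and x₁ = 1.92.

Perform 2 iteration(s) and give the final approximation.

f(x) = x³ - x - 1
x₀ = 0.96, x₁ = 1.92

Secant formula: x_{n+1} = x_n - f(x_n)(x_n - x_{n-1})/(f(x_n) - f(x_{n-1}))

Iteration 1:
  f(0.960000) = -1.075264
  f(1.920000) = 4.157888
  x_2 = 1.920000 - 4.157888×(1.920000 - 0.960000)/(4.157888 - (-1.075264))
       = 1.157253
Iteration 2:
  f(1.920000) = 4.157888
  f(1.157253) = -0.607421
  x_3 = 1.157253 - (-0.607421)×(1.157253 - 1.920000)/(-0.607421 - 4.157888)
       = 1.254478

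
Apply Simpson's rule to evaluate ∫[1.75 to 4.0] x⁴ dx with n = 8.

f(x) = x⁴
a = 1.75, b = 4.0, n = 8
h = (b - a)/n = 0.281250

Simpson's rule: (h/3)[f(x₀) + 4f(x₁) + 2f(x₂) + ... + f(xₙ)]

x_0 = 1.7500, f(x_0) = 9.378906, coefficient = 1
x_1 = 2.0312, f(x_1) = 17.023683, coefficient = 4
x_2 = 2.3125, f(x_2) = 28.597427, coefficient = 2
x_3 = 2.5938, f(x_3) = 45.259782, coefficient = 4
x_4 = 2.8750, f(x_4) = 68.320557, coefficient = 2
x_5 = 3.1562, f(x_5) = 99.239732, coefficient = 4
x_6 = 3.4375, f(x_6) = 139.627457, coefficient = 2
x_7 = 3.7188, f(x_7) = 191.244050, coefficient = 4
x_8 = 4.0000, f(x_8) = 256.000000, coefficient = 1

I ≈ (0.281250/3) × 2149.538773 = 201.519260
Exact value: 201.517383
Error: 0.001877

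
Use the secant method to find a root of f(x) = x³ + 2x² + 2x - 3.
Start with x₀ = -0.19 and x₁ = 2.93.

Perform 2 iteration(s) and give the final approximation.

f(x) = x³ + 2x² + 2x - 3
x₀ = -0.19, x₁ = 2.93

Secant formula: x_{n+1} = x_n - f(x_n)(x_n - x_{n-1})/(f(x_n) - f(x_{n-1}))

Iteration 1:
  f(-0.190000) = -3.314659
  f(2.930000) = 45.183557
  x_2 = 2.930000 - 45.183557×(2.930000 - (-0.190000))/(45.183557 - (-3.314659))
       = 0.023240
Iteration 2:
  f(2.930000) = 45.183557
  f(0.023240) = -2.952428
  x_3 = 0.023240 - (-2.952428)×(0.023240 - 2.930000)/(-2.952428 - 45.183557)
       = 0.201526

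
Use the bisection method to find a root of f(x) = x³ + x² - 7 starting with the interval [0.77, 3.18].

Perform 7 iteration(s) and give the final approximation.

f(x) = x³ + x² - 7
Initial interval: [0.77, 3.18]

Iteration 1:
  c_1 = (0.770000 + 3.180000)/2 = 1.975000
  f(c_1) = f(1.975000) = 4.604359
  f(a) × f(c) < 0, new interval: [0.770000, 1.975000]
Iteration 2:
  c_2 = (0.770000 + 1.975000)/2 = 1.372500
  f(c_2) = f(1.372500) = -2.530788
  f(a) × f(c) ≥ 0, new interval: [1.372500, 1.975000]
Iteration 3:
  c_3 = (1.372500 + 1.975000)/2 = 1.673750
  f(c_3) = f(1.673750) = 0.490348
  f(a) × f(c) < 0, new interval: [1.372500, 1.673750]
Iteration 4:
  c_4 = (1.372500 + 1.673750)/2 = 1.523125
  f(c_4) = f(1.523125) = -1.146578
  f(a) × f(c) ≥ 0, new interval: [1.523125, 1.673750]
Iteration 5:
  c_5 = (1.523125 + 1.673750)/2 = 1.598438
  f(c_5) = f(1.598438) = -0.360986
  f(a) × f(c) ≥ 0, new interval: [1.598438, 1.673750]
Iteration 6:
  c_6 = (1.598438 + 1.673750)/2 = 1.636094
  f(c_6) = f(1.636094) = 0.056303
  f(a) × f(c) < 0, new interval: [1.598438, 1.636094]
Iteration 7:
  c_7 = (1.598438 + 1.636094)/2 = 1.617266
  f(c_7) = f(1.617266) = -0.154416
  f(a) × f(c) ≥ 0, new interval: [1.617266, 1.636094]

After 7 iteration(s), the approximation is c_7 = 1.617266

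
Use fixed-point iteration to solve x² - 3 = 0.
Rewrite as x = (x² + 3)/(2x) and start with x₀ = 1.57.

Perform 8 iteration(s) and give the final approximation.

Equation: x² - 3 = 0
Fixed-point form: x = (x² + 3)/(2x)
x₀ = 1.57

x_1 = g(1.570000) = 1.740414
x_2 = g(1.740414) = 1.732071
x_3 = g(1.732071) = 1.732051
x_4 = g(1.732051) = 1.732051
x_5 = g(1.732051) = 1.732051
x_6 = g(1.732051) = 1.732051
x_7 = g(1.732051) = 1.732051
x_8 = g(1.732051) = 1.732051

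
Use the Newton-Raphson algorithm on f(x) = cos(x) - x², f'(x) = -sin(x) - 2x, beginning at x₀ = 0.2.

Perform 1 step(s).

f(x) = cos(x) - x²
f'(x) = -sin(x) - 2x
x₀ = 0.2

Newton-Raphson formula: x_{n+1} = x_n - f(x_n)/f'(x_n)

Iteration 1:
  f(0.200000) = 0.940067
  f'(0.200000) = -0.598669
  x_1 = 0.200000 - 0.940067/(-0.598669) = 1.770260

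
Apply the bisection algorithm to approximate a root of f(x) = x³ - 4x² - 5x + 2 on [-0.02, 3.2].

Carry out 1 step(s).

f(x) = x³ - 4x² - 5x + 2
Initial interval: [-0.02, 3.2]

Iteration 1:
  c_1 = (-0.020000 + 3.200000)/2 = 1.590000
  f(c_1) = f(1.590000) = -12.042721
  f(a) × f(c) < 0, new interval: [-0.020000, 1.590000]

After 1 iteration(s), the approximation is c_1 = 1.590000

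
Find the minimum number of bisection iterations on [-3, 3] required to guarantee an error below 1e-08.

We need (b-a)/2^n ≤ 1e-08
(3 - (-3))/2^n ≤ 1e-08
6/2^n ≤ 1e-08
2^n ≥ 600000000
n ≥ log₂(600000000) = 29.16
n ≥ 30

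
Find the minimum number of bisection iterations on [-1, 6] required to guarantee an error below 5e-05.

We need (b-a)/2^n ≤ 5e-05
(6 - (-1))/2^n ≤ 5e-05
7/2^n ≤ 5e-05
2^n ≥ 140000
n ≥ log₂(140000) = 17.10
n ≥ 18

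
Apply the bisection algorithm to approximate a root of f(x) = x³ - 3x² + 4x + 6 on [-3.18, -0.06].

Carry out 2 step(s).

f(x) = x³ - 3x² + 4x + 6
Initial interval: [-3.18, -0.06]

Iteration 1:
  c_1 = (-3.180000 + (-0.060000))/2 = -1.620000
  f(c_1) = f(-1.620000) = -12.604728
  f(a) × f(c) ≥ 0, new interval: [-1.620000, -0.060000]
Iteration 2:
  c_2 = (-1.620000 + (-0.060000))/2 = -0.840000
  f(c_2) = f(-0.840000) = -0.069504
  f(a) × f(c) ≥ 0, new interval: [-0.840000, -0.060000]

After 2 iteration(s), the approximation is c_2 = -0.840000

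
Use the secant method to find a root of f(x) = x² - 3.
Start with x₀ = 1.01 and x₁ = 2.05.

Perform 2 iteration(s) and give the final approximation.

f(x) = x² - 3
x₀ = 1.01, x₁ = 2.05

Secant formula: x_{n+1} = x_n - f(x_n)(x_n - x_{n-1})/(f(x_n) - f(x_{n-1}))

Iteration 1:
  f(1.010000) = -1.979900
  f(2.050000) = 1.202500
  x_2 = 2.050000 - 1.202500×(2.050000 - 1.010000)/(1.202500 - (-1.979900))
       = 1.657026
Iteration 2:
  f(2.050000) = 1.202500
  f(1.657026) = -0.254264
  x_3 = 1.657026 - (-0.254264)×(1.657026 - 2.050000)/(-0.254264 - 1.202500)
       = 1.725616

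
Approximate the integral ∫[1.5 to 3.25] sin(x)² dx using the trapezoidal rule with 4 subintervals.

f(x) = sin(x)²
a = 1.5, b = 3.25, n = 4
h = (b - a)/n = 0.437500

Trapezoidal rule: (h/2)[f(x₀) + 2f(x₁) + 2f(x₂) + ... + f(xₙ)]

x_0 = 1.5000, f(x_0) = 0.994996, coefficient = 1
x_1 = 1.9375, f(x_1) = 0.871449, coefficient = 2
x_2 = 2.3750, f(x_2) = 0.481199, coefficient = 2
x_3 = 2.8125, f(x_3) = 0.104448, coefficient = 2
x_4 = 3.2500, f(x_4) = 0.011706, coefficient = 1

I ≈ (0.437500/2) × 3.920895 = 0.857696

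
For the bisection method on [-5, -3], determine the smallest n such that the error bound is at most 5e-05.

We need (b-a)/2^n ≤ 5e-05
(-3 - (-5))/2^n ≤ 5e-05
2/2^n ≤ 5e-05
2^n ≥ 40000
n ≥ log₂(40000) = 15.29
n ≥ 16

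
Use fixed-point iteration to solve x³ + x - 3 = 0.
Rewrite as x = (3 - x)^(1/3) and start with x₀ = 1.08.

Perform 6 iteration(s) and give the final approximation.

Equation: x³ + x - 3 = 0
Fixed-point form: x = (3 - x)^(1/3)
x₀ = 1.08

x_1 = g(1.080000) = 1.242893
x_2 = g(1.242893) = 1.206700
x_3 = g(1.206700) = 1.214929
x_4 = g(1.214929) = 1.213068
x_5 = g(1.213068) = 1.213489
x_6 = g(1.213489) = 1.213394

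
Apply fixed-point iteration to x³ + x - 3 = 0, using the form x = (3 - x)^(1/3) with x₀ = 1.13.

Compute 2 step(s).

Equation: x³ + x - 3 = 0
Fixed-point form: x = (3 - x)^(1/3)
x₀ = 1.13

x_1 = g(1.130000) = 1.232009
x_2 = g(1.232009) = 1.209187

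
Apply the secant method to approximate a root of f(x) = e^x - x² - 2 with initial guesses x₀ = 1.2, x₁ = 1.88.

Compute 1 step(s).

f(x) = e^x - x² - 2
x₀ = 1.2, x₁ = 1.88

Secant formula: x_{n+1} = x_n - f(x_n)(x_n - x_{n-1})/(f(x_n) - f(x_{n-1}))

Iteration 1:
  f(1.200000) = -0.119883
  f(1.880000) = 1.019105
  x_2 = 1.880000 - 1.019105×(1.880000 - 1.200000)/(1.019105 - (-0.119883))
       = 1.271573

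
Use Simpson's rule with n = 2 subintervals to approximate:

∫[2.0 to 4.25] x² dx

f(x) = x²
a = 2.0, b = 4.25, n = 2
h = (b - a)/n = 1.125000

Simpson's rule: (h/3)[f(x₀) + 4f(x₁) + 2f(x₂) + ... + f(xₙ)]

x_0 = 2.0000, f(x_0) = 4.000000, coefficient = 1
x_1 = 3.1250, f(x_1) = 9.765625, coefficient = 4
x_2 = 4.2500, f(x_2) = 18.062500, coefficient = 1

I ≈ (1.125000/3) × 61.125000 = 22.921875
Exact value: 22.921875
Error: 0.000000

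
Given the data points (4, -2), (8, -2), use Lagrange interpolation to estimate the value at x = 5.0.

Lagrange interpolation formula:
P(x) = Σ yᵢ × Lᵢ(x)
where Lᵢ(x) = Π_{j≠i} (x - xⱼ)/(xᵢ - xⱼ)

L_0(5.0) = (5.0 - 8)/(4 - 8) = 0.750000
L_1(5.0) = (5.0 - 4)/(8 - 4) = 0.250000

P(5.0) = (-2)×L_0(5.0) + (-2)×L_1(5.0)
P(5.0) = -2.000000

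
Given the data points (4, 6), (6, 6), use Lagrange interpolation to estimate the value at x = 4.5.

Lagrange interpolation formula:
P(x) = Σ yᵢ × Lᵢ(x)
where Lᵢ(x) = Π_{j≠i} (x - xⱼ)/(xᵢ - xⱼ)

L_0(4.5) = (4.5 - 6)/(4 - 6) = 0.750000
L_1(4.5) = (4.5 - 4)/(6 - 4) = 0.250000

P(4.5) = 6×L_0(4.5) + 6×L_1(4.5)
P(4.5) = 6.000000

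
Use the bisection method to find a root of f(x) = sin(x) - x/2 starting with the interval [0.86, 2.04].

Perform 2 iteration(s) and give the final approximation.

f(x) = sin(x) - x/2
Initial interval: [0.86, 2.04]

Iteration 1:
  c_1 = (0.860000 + 2.040000)/2 = 1.450000
  f(c_1) = f(1.450000) = 0.267713
  f(a) × f(c) ≥ 0, new interval: [1.450000, 2.040000]
Iteration 2:
  c_2 = (1.450000 + 2.040000)/2 = 1.745000
  f(c_2) = f(1.745000) = 0.112365
  f(a) × f(c) ≥ 0, new interval: [1.745000, 2.040000]

After 2 iteration(s), the approximation is c_2 = 1.745000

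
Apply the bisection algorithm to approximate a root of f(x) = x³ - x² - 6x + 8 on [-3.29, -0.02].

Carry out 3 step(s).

f(x) = x³ - x² - 6x + 8
Initial interval: [-3.29, -0.02]

Iteration 1:
  c_1 = (-3.290000 + (-0.020000))/2 = -1.655000
  f(c_1) = f(-1.655000) = 10.657889
  f(a) × f(c) < 0, new interval: [-3.290000, -1.655000]
Iteration 2:
  c_2 = (-3.290000 + (-1.655000))/2 = -2.472500
  f(c_2) = f(-2.472500) = 1.606718
  f(a) × f(c) < 0, new interval: [-3.290000, -2.472500]
Iteration 3:
  c_3 = (-3.290000 + (-2.472500))/2 = -2.881250
  f(c_3) = f(-2.881250) = -6.933091
  f(a) × f(c) ≥ 0, new interval: [-2.881250, -2.472500]

After 3 iteration(s), the approximation is c_3 = -2.881250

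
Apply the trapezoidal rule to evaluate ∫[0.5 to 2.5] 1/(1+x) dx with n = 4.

f(x) = 1/(1+x)
a = 0.5, b = 2.5, n = 4
h = (b - a)/n = 0.500000

Trapezoidal rule: (h/2)[f(x₀) + 2f(x₁) + 2f(x₂) + ... + f(xₙ)]

x_0 = 0.5000, f(x_0) = 0.666667, coefficient = 1
x_1 = 1.0000, f(x_1) = 0.500000, coefficient = 2
x_2 = 1.5000, f(x_2) = 0.400000, coefficient = 2
x_3 = 2.0000, f(x_3) = 0.333333, coefficient = 2
x_4 = 2.5000, f(x_4) = 0.285714, coefficient = 1

I ≈ (0.500000/2) × 3.419048 = 0.854762
Exact value: 0.847298
Error: 0.007464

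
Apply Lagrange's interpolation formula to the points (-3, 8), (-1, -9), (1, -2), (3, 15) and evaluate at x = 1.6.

Lagrange interpolation formula:
P(x) = Σ yᵢ × Lᵢ(x)
where Lᵢ(x) = Π_{j≠i} (x - xⱼ)/(xᵢ - xⱼ)

L_0(1.6) = (1.6 - (-1))/(-3 - (-1)) × (1.6 - 1)/(-3 - 1) × (1.6 - 3)/(-3 - 3) = 0.045500
L_1(1.6) = (1.6 - (-3))/(-1 - (-3)) × (1.6 - 1)/(-1 - 1) × (1.6 - 3)/(-1 - 3) = -0.241500
L_2(1.6) = (1.6 - (-3))/(1 - (-3)) × (1.6 - (-1))/(1 - (-1)) × (1.6 - 3)/(1 - 3) = 1.046500
L_3(1.6) = (1.6 - (-3))/(3 - (-3)) × (1.6 - (-1))/(3 - (-1)) × (1.6 - 1)/(3 - 1) = 0.149500

P(1.6) = 8×L_0(1.6) + (-9)×L_1(1.6) + (-2)×L_2(1.6) + 15×L_3(1.6)
P(1.6) = 2.687000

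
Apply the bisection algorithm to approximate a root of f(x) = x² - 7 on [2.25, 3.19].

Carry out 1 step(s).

f(x) = x² - 7
Initial interval: [2.25, 3.19]

Iteration 1:
  c_1 = (2.250000 + 3.190000)/2 = 2.720000
  f(c_1) = f(2.720000) = 0.398400
  f(a) × f(c) < 0, new interval: [2.250000, 2.720000]

After 1 iteration(s), the approximation is c_1 = 2.720000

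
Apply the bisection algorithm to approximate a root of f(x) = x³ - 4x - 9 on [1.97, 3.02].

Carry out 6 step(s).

f(x) = x³ - 4x - 9
Initial interval: [1.97, 3.02]

Iteration 1:
  c_1 = (1.970000 + 3.020000)/2 = 2.495000
  f(c_1) = f(2.495000) = -3.448563
  f(a) × f(c) ≥ 0, new interval: [2.495000, 3.020000]
Iteration 2:
  c_2 = (2.495000 + 3.020000)/2 = 2.757500
  f(c_2) = f(2.757500) = 0.937496
  f(a) × f(c) < 0, new interval: [2.495000, 2.757500]
Iteration 3:
  c_3 = (2.495000 + 2.757500)/2 = 2.626250
  f(c_3) = f(2.626250) = -1.391257
  f(a) × f(c) ≥ 0, new interval: [2.626250, 2.757500]
Iteration 4:
  c_4 = (2.626250 + 2.757500)/2 = 2.691875
  f(c_4) = f(2.691875) = -0.261660
  f(a) × f(c) ≥ 0, new interval: [2.691875, 2.757500]
Iteration 5:
  c_5 = (2.691875 + 2.757500)/2 = 2.724688
  f(c_5) = f(2.724688) = 0.329117
  f(a) × f(c) < 0, new interval: [2.691875, 2.724688]
Iteration 6:
  c_6 = (2.691875 + 2.724688)/2 = 2.708281
  f(c_6) = f(2.708281) = 0.031542
  f(a) × f(c) < 0, new interval: [2.691875, 2.708281]

After 6 iteration(s), the approximation is c_6 = 2.708281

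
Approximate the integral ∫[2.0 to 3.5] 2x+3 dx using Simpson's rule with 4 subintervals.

f(x) = 2x+3
a = 2.0, b = 3.5, n = 4
h = (b - a)/n = 0.375000

Simpson's rule: (h/3)[f(x₀) + 4f(x₁) + 2f(x₂) + ... + f(xₙ)]

x_0 = 2.0000, f(x_0) = 7.000000, coefficient = 1
x_1 = 2.3750, f(x_1) = 7.750000, coefficient = 4
x_2 = 2.7500, f(x_2) = 8.500000, coefficient = 2
x_3 = 3.1250, f(x_3) = 9.250000, coefficient = 4
x_4 = 3.5000, f(x_4) = 10.000000, coefficient = 1

I ≈ (0.375000/3) × 102.000000 = 12.750000
Exact value: 12.750000
Error: 0.000000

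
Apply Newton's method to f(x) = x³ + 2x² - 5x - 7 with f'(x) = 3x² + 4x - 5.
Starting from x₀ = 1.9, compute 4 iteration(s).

f(x) = x³ + 2x² - 5x - 7
f'(x) = 3x² + 4x - 5
x₀ = 1.9

Newton-Raphson formula: x_{n+1} = x_n - f(x_n)/f'(x_n)

Iteration 1:
  f(1.900000) = -2.421000
  f'(1.900000) = 13.430000
  x_1 = 1.900000 - (-2.421000)/13.430000 = 2.080268
Iteration 2:
  f(2.080268) = 0.256082
  f'(2.080268) = 16.303618
  x_2 = 2.080268 - 0.256082/16.303618 = 2.064561
Iteration 3:
  f(2.064561) = 0.002029
  f'(2.064561) = 16.045481
  x_3 = 2.064561 - 0.002029/16.045481 = 2.064435
Iteration 4:
  f(2.064435) = 0.000000
  f'(2.064435) = 16.043408
  x_4 = 2.064435 - 0.000000/16.043408 = 2.064435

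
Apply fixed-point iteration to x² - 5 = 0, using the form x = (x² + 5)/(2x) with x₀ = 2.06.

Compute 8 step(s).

Equation: x² - 5 = 0
Fixed-point form: x = (x² + 5)/(2x)
x₀ = 2.06

x_1 = g(2.060000) = 2.243592
x_2 = g(2.243592) = 2.236081
x_3 = g(2.236081) = 2.236068
x_4 = g(2.236068) = 2.236068
x_5 = g(2.236068) = 2.236068
x_6 = g(2.236068) = 2.236068
x_7 = g(2.236068) = 2.236068
x_8 = g(2.236068) = 2.236068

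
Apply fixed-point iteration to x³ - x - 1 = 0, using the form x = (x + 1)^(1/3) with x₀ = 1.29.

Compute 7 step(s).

Equation: x³ - x - 1 = 0
Fixed-point form: x = (x + 1)^(1/3)
x₀ = 1.29

x_1 = g(1.290000) = 1.318090
x_2 = g(1.318090) = 1.323458
x_3 = g(1.323458) = 1.324479
x_4 = g(1.324479) = 1.324672
x_5 = g(1.324672) = 1.324709
x_6 = g(1.324709) = 1.324716
x_7 = g(1.324716) = 1.324718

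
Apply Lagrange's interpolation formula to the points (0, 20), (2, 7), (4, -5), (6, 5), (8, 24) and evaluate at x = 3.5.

Lagrange interpolation formula:
P(x) = Σ yᵢ × Lᵢ(x)
where Lᵢ(x) = Π_{j≠i} (x - xⱼ)/(xᵢ - xⱼ)

L_0(3.5) = (3.5 - 2)/(0 - 2) × (3.5 - 4)/(0 - 4) × (3.5 - 6)/(0 - 6) × (3.5 - 8)/(0 - 8) = -0.021973
L_1(3.5) = (3.5 - 0)/(2 - 0) × (3.5 - 4)/(2 - 4) × (3.5 - 6)/(2 - 6) × (3.5 - 8)/(2 - 8) = 0.205078
L_2(3.5) = (3.5 - 0)/(4 - 0) × (3.5 - 2)/(4 - 2) × (3.5 - 6)/(4 - 6) × (3.5 - 8)/(4 - 8) = 0.922852
L_3(3.5) = (3.5 - 0)/(6 - 0) × (3.5 - 2)/(6 - 2) × (3.5 - 4)/(6 - 4) × (3.5 - 8)/(6 - 8) = -0.123047
L_4(3.5) = (3.5 - 0)/(8 - 0) × (3.5 - 2)/(8 - 2) × (3.5 - 4)/(8 - 4) × (3.5 - 6)/(8 - 6) = 0.017090

P(3.5) = 20×L_0(3.5) + 7×L_1(3.5) + (-5)×L_2(3.5) + 5×L_3(3.5) + 24×L_4(3.5)
P(3.5) = -3.823242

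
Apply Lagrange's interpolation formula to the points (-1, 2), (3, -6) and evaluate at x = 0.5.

Lagrange interpolation formula:
P(x) = Σ yᵢ × Lᵢ(x)
where Lᵢ(x) = Π_{j≠i} (x - xⱼ)/(xᵢ - xⱼ)

L_0(0.5) = (0.5 - 3)/(-1 - 3) = 0.625000
L_1(0.5) = (0.5 - (-1))/(3 - (-1)) = 0.375000

P(0.5) = 2×L_0(0.5) + (-6)×L_1(0.5)
P(0.5) = -1.000000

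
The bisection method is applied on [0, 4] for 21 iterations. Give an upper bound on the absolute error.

Bisection error bound: |error| ≤ (b-a)/2^n
|error| ≤ (4 - 0)/2^21 = 4/2^21
|error| ≤ 0.0000019073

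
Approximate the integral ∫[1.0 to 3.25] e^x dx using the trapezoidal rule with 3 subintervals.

f(x) = e^x
a = 1.0, b = 3.25, n = 3
h = (b - a)/n = 0.750000

Trapezoidal rule: (h/2)[f(x₀) + 2f(x₁) + 2f(x₂) + ... + f(xₙ)]

x_0 = 1.0000, f(x_0) = 2.718282, coefficient = 1
x_1 = 1.7500, f(x_1) = 5.754603, coefficient = 2
x_2 = 2.5000, f(x_2) = 12.182494, coefficient = 2
x_3 = 3.2500, f(x_3) = 25.790340, coefficient = 1

I ≈ (0.750000/2) × 64.382815 = 24.143556
Exact value: 23.072058
Error: 1.071498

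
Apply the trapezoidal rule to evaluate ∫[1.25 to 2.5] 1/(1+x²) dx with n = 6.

f(x) = 1/(1+x²)
a = 1.25, b = 2.5, n = 6
h = (b - a)/n = 0.208333

Trapezoidal rule: (h/2)[f(x₀) + 2f(x₁) + 2f(x₂) + ... + f(xₙ)]

x_0 = 1.2500, f(x_0) = 0.390244, coefficient = 1
x_1 = 1.4583, f(x_1) = 0.319822, coefficient = 2
x_2 = 1.6667, f(x_2) = 0.264706, coefficient = 2
x_3 = 1.8750, f(x_3) = 0.221453, coefficient = 2
x_4 = 2.0833, f(x_4) = 0.187256, coefficient = 2
x_5 = 2.2917, f(x_5) = 0.159956, coefficient = 2
x_6 = 2.5000, f(x_6) = 0.137931, coefficient = 1

I ≈ (0.208333/2) × 2.834561 = 0.295267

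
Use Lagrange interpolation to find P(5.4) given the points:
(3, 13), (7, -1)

Lagrange interpolation formula:
P(x) = Σ yᵢ × Lᵢ(x)
where Lᵢ(x) = Π_{j≠i} (x - xⱼ)/(xᵢ - xⱼ)

L_0(5.4) = (5.4 - 7)/(3 - 7) = 0.400000
L_1(5.4) = (5.4 - 3)/(7 - 3) = 0.600000

P(5.4) = 13×L_0(5.4) + (-1)×L_1(5.4)
P(5.4) = 4.600000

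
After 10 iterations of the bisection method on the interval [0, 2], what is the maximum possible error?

Bisection error bound: |error| ≤ (b-a)/2^n
|error| ≤ (2 - 0)/2^10 = 2/2^10
|error| ≤ 0.0019531250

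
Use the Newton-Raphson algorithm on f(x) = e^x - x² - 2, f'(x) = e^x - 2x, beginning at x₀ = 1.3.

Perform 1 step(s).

f(x) = e^x - x² - 2
f'(x) = e^x - 2x
x₀ = 1.3

Newton-Raphson formula: x_{n+1} = x_n - f(x_n)/f'(x_n)

Iteration 1:
  f(1.300000) = -0.020703
  f'(1.300000) = 1.069297
  x_1 = 1.300000 - (-0.020703)/1.069297 = 1.319362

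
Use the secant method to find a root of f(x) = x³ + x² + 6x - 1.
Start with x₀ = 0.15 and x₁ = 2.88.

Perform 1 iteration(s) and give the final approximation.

f(x) = x³ + x² + 6x - 1
x₀ = 0.15, x₁ = 2.88

Secant formula: x_{n+1} = x_n - f(x_n)(x_n - x_{n-1})/(f(x_n) - f(x_{n-1}))

Iteration 1:
  f(0.150000) = -0.074125
  f(2.880000) = 48.462272
  x_2 = 2.880000 - 48.462272×(2.880000 - 0.150000)/(48.462272 - (-0.074125))
       = 0.154169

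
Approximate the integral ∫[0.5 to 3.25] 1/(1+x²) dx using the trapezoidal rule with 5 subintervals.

f(x) = 1/(1+x²)
a = 0.5, b = 3.25, n = 5
h = (b - a)/n = 0.550000

Trapezoidal rule: (h/2)[f(x₀) + 2f(x₁) + 2f(x₂) + ... + f(xₙ)]

x_0 = 0.5000, f(x_0) = 0.800000, coefficient = 1
x_1 = 1.0500, f(x_1) = 0.475624, coefficient = 2
x_2 = 1.6000, f(x_2) = 0.280899, coefficient = 2
x_3 = 2.1500, f(x_3) = 0.177857, coefficient = 2
x_4 = 2.7000, f(x_4) = 0.120627, coefficient = 2
x_5 = 3.2500, f(x_5) = 0.086486, coefficient = 1

I ≈ (0.550000/2) × 2.996501 = 0.824038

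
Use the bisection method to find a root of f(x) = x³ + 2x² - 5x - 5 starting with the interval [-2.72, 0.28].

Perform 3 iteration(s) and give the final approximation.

f(x) = x³ + 2x² - 5x - 5
Initial interval: [-2.72, 0.28]

Iteration 1:
  c_1 = (-2.720000 + 0.280000)/2 = -1.220000
  f(c_1) = f(-1.220000) = 2.260952
  f(a) × f(c) ≥ 0, new interval: [-1.220000, 0.280000]
Iteration 2:
  c_2 = (-1.220000 + 0.280000)/2 = -0.470000
  f(c_2) = f(-0.470000) = -2.312023
  f(a) × f(c) < 0, new interval: [-1.220000, -0.470000]
Iteration 3:
  c_3 = (-1.220000 + (-0.470000))/2 = -0.845000
  f(c_3) = f(-0.845000) = 0.049699
  f(a) × f(c) ≥ 0, new interval: [-0.845000, -0.470000]

After 3 iteration(s), the approximation is c_3 = -0.845000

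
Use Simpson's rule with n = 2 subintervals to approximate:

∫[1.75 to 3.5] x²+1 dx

f(x) = x²+1
a = 1.75, b = 3.5, n = 2
h = (b - a)/n = 0.875000

Simpson's rule: (h/3)[f(x₀) + 4f(x₁) + 2f(x₂) + ... + f(xₙ)]

x_0 = 1.7500, f(x_0) = 4.062500, coefficient = 1
x_1 = 2.6250, f(x_1) = 7.890625, coefficient = 4
x_2 = 3.5000, f(x_2) = 13.250000, coefficient = 1

I ≈ (0.875000/3) × 48.875000 = 14.255208
Exact value: 14.255208
Error: 0.000000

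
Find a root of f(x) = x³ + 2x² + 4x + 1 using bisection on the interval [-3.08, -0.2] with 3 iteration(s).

f(x) = x³ + 2x² + 4x + 1
Initial interval: [-3.08, -0.2]

Iteration 1:
  c_1 = (-3.080000 + (-0.200000))/2 = -1.640000
  f(c_1) = f(-1.640000) = -4.591744
  f(a) × f(c) ≥ 0, new interval: [-1.640000, -0.200000]
Iteration 2:
  c_2 = (-1.640000 + (-0.200000))/2 = -0.920000
  f(c_2) = f(-0.920000) = -1.765888
  f(a) × f(c) ≥ 0, new interval: [-0.920000, -0.200000]
Iteration 3:
  c_3 = (-0.920000 + (-0.200000))/2 = -0.560000
  f(c_3) = f(-0.560000) = -0.788416
  f(a) × f(c) ≥ 0, new interval: [-0.560000, -0.200000]

After 3 iteration(s), the approximation is c_3 = -0.560000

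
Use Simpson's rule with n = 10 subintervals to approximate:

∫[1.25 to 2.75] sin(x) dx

f(x) = sin(x)
a = 1.25, b = 2.75, n = 10
h = (b - a)/n = 0.150000

Simpson's rule: (h/3)[f(x₀) + 4f(x₁) + 2f(x₂) + ... + f(xₙ)]

x_0 = 1.2500, f(x_0) = 0.948985, coefficient = 1
x_1 = 1.4000, f(x_1) = 0.985450, coefficient = 4
x_2 = 1.5500, f(x_2) = 0.999784, coefficient = 2
x_3 = 1.7000, f(x_3) = 0.991665, coefficient = 4
x_4 = 1.8500, f(x_4) = 0.961275, coefficient = 2
x_5 = 2.0000, f(x_5) = 0.909297, coefficient = 4
x_6 = 2.1500, f(x_6) = 0.836899, coefficient = 2
x_7 = 2.3000, f(x_7) = 0.745705, coefficient = 4
x_8 = 2.4500, f(x_8) = 0.637765, coefficient = 2
x_9 = 2.6000, f(x_9) = 0.515501, coefficient = 4
x_10 = 2.7500, f(x_10) = 0.381661, coefficient = 1

I ≈ (0.150000/3) × 24.792565 = 1.239628
Exact value: 1.239625
Error: 0.000003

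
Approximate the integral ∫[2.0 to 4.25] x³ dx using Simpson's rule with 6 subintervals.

f(x) = x³
a = 2.0, b = 4.25, n = 6
h = (b - a)/n = 0.375000

Simpson's rule: (h/3)[f(x₀) + 4f(x₁) + 2f(x₂) + ... + f(xₙ)]

x_0 = 2.0000, f(x_0) = 8.000000, coefficient = 1
x_1 = 2.3750, f(x_1) = 13.396484, coefficient = 4
x_2 = 2.7500, f(x_2) = 20.796875, coefficient = 2
x_3 = 3.1250, f(x_3) = 30.517578, coefficient = 4
x_4 = 3.5000, f(x_4) = 42.875000, coefficient = 2
x_5 = 3.8750, f(x_5) = 58.185547, coefficient = 4
x_6 = 4.2500, f(x_6) = 76.765625, coefficient = 1

I ≈ (0.375000/3) × 620.507812 = 77.563477
Exact value: 77.563477
Error: 0.000000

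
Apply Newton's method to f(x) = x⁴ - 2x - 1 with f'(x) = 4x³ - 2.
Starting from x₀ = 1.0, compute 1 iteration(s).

f(x) = x⁴ - 2x - 1
f'(x) = 4x³ - 2
x₀ = 1.0

Newton-Raphson formula: x_{n+1} = x_n - f(x_n)/f'(x_n)

Iteration 1:
  f(1.000000) = -2.000000
  f'(1.000000) = 2.000000
  x_1 = 1.000000 - (-2.000000)/2.000000 = 2.000000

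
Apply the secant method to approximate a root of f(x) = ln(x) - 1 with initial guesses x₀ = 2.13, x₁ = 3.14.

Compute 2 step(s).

f(x) = ln(x) - 1
x₀ = 2.13, x₁ = 3.14

Secant formula: x_{n+1} = x_n - f(x_n)(x_n - x_{n-1})/(f(x_n) - f(x_{n-1}))

Iteration 1:
  f(2.130000) = -0.243878
  f(3.140000) = 0.144223
  x_2 = 3.140000 - 0.144223×(3.140000 - 2.130000)/(0.144223 - (-0.243878))
       = 2.764672
Iteration 2:
  f(3.140000) = 0.144223
  f(2.764672) = 0.016922
  x_3 = 2.764672 - 0.016922×(2.764672 - 3.140000)/(0.016922 - 0.144223)
       = 2.714780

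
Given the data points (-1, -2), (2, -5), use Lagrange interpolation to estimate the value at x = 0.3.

Lagrange interpolation formula:
P(x) = Σ yᵢ × Lᵢ(x)
where Lᵢ(x) = Π_{j≠i} (x - xⱼ)/(xᵢ - xⱼ)

L_0(0.3) = (0.3 - 2)/(-1 - 2) = 0.566667
L_1(0.3) = (0.3 - (-1))/(2 - (-1)) = 0.433333

P(0.3) = (-2)×L_0(0.3) + (-5)×L_1(0.3)
P(0.3) = -3.300000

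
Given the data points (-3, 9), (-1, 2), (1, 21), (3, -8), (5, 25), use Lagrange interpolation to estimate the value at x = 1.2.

Lagrange interpolation formula:
P(x) = Σ yᵢ × Lᵢ(x)
where Lᵢ(x) = Π_{j≠i} (x - xⱼ)/(xᵢ - xⱼ)

L_0(1.2) = (1.2 - (-1))/(-3 - (-1)) × (1.2 - 1)/(-3 - 1) × (1.2 - 3)/(-3 - 3) × (1.2 - 5)/(-3 - 5) = 0.007837
L_1(1.2) = (1.2 - (-3))/(-1 - (-3)) × (1.2 - 1)/(-1 - 1) × (1.2 - 3)/(-1 - 3) × (1.2 - 5)/(-1 - 5) = -0.059850
L_2(1.2) = (1.2 - (-3))/(1 - (-3)) × (1.2 - (-1))/(1 - (-1)) × (1.2 - 3)/(1 - 3) × (1.2 - 5)/(1 - 5) = 0.987525
L_3(1.2) = (1.2 - (-3))/(3 - (-3)) × (1.2 - (-1))/(3 - (-1)) × (1.2 - 1)/(3 - 1) × (1.2 - 5)/(3 - 5) = 0.073150
L_4(1.2) = (1.2 - (-3))/(5 - (-3)) × (1.2 - (-1))/(5 - (-1)) × (1.2 - 1)/(5 - 1) × (1.2 - 3)/(5 - 3) = -0.008663

P(1.2) = 9×L_0(1.2) + 2×L_1(1.2) + 21×L_2(1.2) + (-8)×L_3(1.2) + 25×L_4(1.2)
P(1.2) = 19.887100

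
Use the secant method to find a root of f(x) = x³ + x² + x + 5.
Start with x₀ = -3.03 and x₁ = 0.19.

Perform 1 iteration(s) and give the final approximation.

f(x) = x³ + x² + x + 5
x₀ = -3.03, x₁ = 0.19

Secant formula: x_{n+1} = x_n - f(x_n)(x_n - x_{n-1})/(f(x_n) - f(x_{n-1}))

Iteration 1:
  f(-3.030000) = -16.667227
  f(0.190000) = 5.232959
  x_2 = 0.190000 - 5.232959×(0.190000 - (-3.030000))/(5.232959 - (-16.667227))
       = -0.579406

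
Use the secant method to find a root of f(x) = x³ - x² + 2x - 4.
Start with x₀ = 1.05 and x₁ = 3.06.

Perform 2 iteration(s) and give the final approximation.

f(x) = x³ - x² + 2x - 4
x₀ = 1.05, x₁ = 3.06

Secant formula: x_{n+1} = x_n - f(x_n)(x_n - x_{n-1})/(f(x_n) - f(x_{n-1}))

Iteration 1:
  f(1.050000) = -1.844875
  f(3.060000) = 21.409016
  x_2 = 3.060000 - 21.409016×(3.060000 - 1.050000)/(21.409016 - (-1.844875))
       = 1.209466
Iteration 2:
  f(3.060000) = 21.409016
  f(1.209466) = -1.274661
  x_3 = 1.209466 - (-1.274661)×(1.209466 - 3.060000)/(-1.274661 - 21.409016)
       = 1.313453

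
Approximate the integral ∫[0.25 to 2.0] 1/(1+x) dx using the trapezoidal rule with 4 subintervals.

f(x) = 1/(1+x)
a = 0.25, b = 2.0, n = 4
h = (b - a)/n = 0.437500

Trapezoidal rule: (h/2)[f(x₀) + 2f(x₁) + 2f(x₂) + ... + f(xₙ)]

x_0 = 0.2500, f(x_0) = 0.800000, coefficient = 1
x_1 = 0.6875, f(x_1) = 0.592593, coefficient = 2
x_2 = 1.1250, f(x_2) = 0.470588, coefficient = 2
x_3 = 1.5625, f(x_3) = 0.390244, coefficient = 2
x_4 = 2.0000, f(x_4) = 0.333333, coefficient = 1

I ≈ (0.437500/2) × 4.040183 = 0.883790
Exact value: 0.875469
Error: 0.008321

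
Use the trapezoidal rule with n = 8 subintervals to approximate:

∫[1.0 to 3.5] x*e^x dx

f(x) = x*e^x
a = 1.0, b = 3.5, n = 8
h = (b - a)/n = 0.312500

Trapezoidal rule: (h/2)[f(x₀) + 2f(x₁) + 2f(x₂) + ... + f(xₙ)]

x_0 = 1.0000, f(x_0) = 2.718282, coefficient = 1
x_1 = 1.3125, f(x_1) = 4.876529, coefficient = 2
x_2 = 1.6250, f(x_2) = 8.252431, coefficient = 2
x_3 = 1.9375, f(x_3) = 13.448916, coefficient = 2
x_4 = 2.2500, f(x_4) = 21.347406, coefficient = 2
x_5 = 2.5625, f(x_5) = 33.231006, coefficient = 2
x_6 = 2.8750, f(x_6) = 50.960594, coefficient = 2
x_7 = 3.1875, f(x_7) = 77.226056, coefficient = 2
x_8 = 3.5000, f(x_8) = 115.904082, coefficient = 1

I ≈ (0.312500/2) × 537.308238 = 83.954412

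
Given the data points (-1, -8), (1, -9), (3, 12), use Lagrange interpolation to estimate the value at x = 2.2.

Lagrange interpolation formula:
P(x) = Σ yᵢ × Lᵢ(x)
where Lᵢ(x) = Π_{j≠i} (x - xⱼ)/(xᵢ - xⱼ)

L_0(2.2) = (2.2 - 1)/(-1 - 1) × (2.2 - 3)/(-1 - 3) = -0.120000
L_1(2.2) = (2.2 - (-1))/(1 - (-1)) × (2.2 - 3)/(1 - 3) = 0.640000
L_2(2.2) = (2.2 - (-1))/(3 - (-1)) × (2.2 - 1)/(3 - 1) = 0.480000

P(2.2) = (-8)×L_0(2.2) + (-9)×L_1(2.2) + 12×L_2(2.2)
P(2.2) = 0.960000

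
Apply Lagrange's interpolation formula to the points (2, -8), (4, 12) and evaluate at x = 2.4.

Lagrange interpolation formula:
P(x) = Σ yᵢ × Lᵢ(x)
where Lᵢ(x) = Π_{j≠i} (x - xⱼ)/(xᵢ - xⱼ)

L_0(2.4) = (2.4 - 4)/(2 - 4) = 0.800000
L_1(2.4) = (2.4 - 2)/(4 - 2) = 0.200000

P(2.4) = (-8)×L_0(2.4) + 12×L_1(2.4)
P(2.4) = -4.000000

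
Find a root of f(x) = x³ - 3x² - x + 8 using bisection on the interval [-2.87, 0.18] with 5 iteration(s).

f(x) = x³ - 3x² - x + 8
Initial interval: [-2.87, 0.18]

Iteration 1:
  c_1 = (-2.870000 + 0.180000)/2 = -1.345000
  f(c_1) = f(-1.345000) = 1.484786
  f(a) × f(c) < 0, new interval: [-2.870000, -1.345000]
Iteration 2:
  c_2 = (-2.870000 + (-1.345000))/2 = -2.107500
  f(c_2) = f(-2.107500) = -12.577749
  f(a) × f(c) ≥ 0, new interval: [-2.107500, -1.345000]
Iteration 3:
  c_3 = (-2.107500 + (-1.345000))/2 = -1.726250
  f(c_3) = f(-1.726250) = -4.357687
  f(a) × f(c) ≥ 0, new interval: [-1.726250, -1.345000]
Iteration 4:
  c_4 = (-1.726250 + (-1.345000))/2 = -1.535625
  f(c_4) = f(-1.535625) = -1.160033
  f(a) × f(c) ≥ 0, new interval: [-1.535625, -1.345000]
Iteration 5:
  c_5 = (-1.535625 + (-1.345000))/2 = -1.440313
  f(c_5) = f(-1.440313) = 0.228884
  f(a) × f(c) < 0, new interval: [-1.535625, -1.440313]

After 5 iteration(s), the approximation is c_5 = -1.440313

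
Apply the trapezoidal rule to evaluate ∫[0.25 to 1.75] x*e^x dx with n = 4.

f(x) = x*e^x
a = 0.25, b = 1.75, n = 4
h = (b - a)/n = 0.375000

Trapezoidal rule: (h/2)[f(x₀) + 2f(x₁) + 2f(x₂) + ... + f(xₙ)]

x_0 = 0.2500, f(x_0) = 0.321006, coefficient = 1
x_1 = 0.6250, f(x_1) = 1.167654, coefficient = 2
x_2 = 1.0000, f(x_2) = 2.718282, coefficient = 2
x_3 = 1.3750, f(x_3) = 5.438230, coefficient = 2
x_4 = 1.7500, f(x_4) = 10.070555, coefficient = 1

I ≈ (0.375000/2) × 29.039893 = 5.444980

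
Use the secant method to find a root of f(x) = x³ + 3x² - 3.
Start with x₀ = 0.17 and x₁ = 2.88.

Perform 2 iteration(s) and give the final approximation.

f(x) = x³ + 3x² - 3
x₀ = 0.17, x₁ = 2.88

Secant formula: x_{n+1} = x_n - f(x_n)(x_n - x_{n-1})/(f(x_n) - f(x_{n-1}))

Iteration 1:
  f(0.170000) = -2.908387
  f(2.880000) = 45.771072
  x_2 = 2.880000 - 45.771072×(2.880000 - 0.170000)/(45.771072 - (-2.908387))
       = 0.331911
Iteration 2:
  f(2.880000) = 45.771072
  f(0.331911) = -2.632941
  x_3 = 0.331911 - (-2.632941)×(0.331911 - 2.880000)/(-2.632941 - 45.771072)
       = 0.470514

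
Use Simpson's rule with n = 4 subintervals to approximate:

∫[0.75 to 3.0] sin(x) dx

f(x) = sin(x)
a = 0.75, b = 3.0, n = 4
h = (b - a)/n = 0.562500

Simpson's rule: (h/3)[f(x₀) + 4f(x₁) + 2f(x₂) + ... + f(xₙ)]

x_0 = 0.7500, f(x_0) = 0.681639, coefficient = 1
x_1 = 1.3125, f(x_1) = 0.966827, coefficient = 4
x_2 = 1.8750, f(x_2) = 0.954086, coefficient = 2
x_3 = 2.4375, f(x_3) = 0.647343, coefficient = 4
x_4 = 3.0000, f(x_4) = 0.141120, coefficient = 1

I ≈ (0.562500/3) × 9.187607 = 1.722676
Exact value: 1.721681
Error: 0.000995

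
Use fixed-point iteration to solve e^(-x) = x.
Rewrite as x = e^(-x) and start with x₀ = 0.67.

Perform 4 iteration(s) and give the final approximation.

Equation: e^(-x) = x
Fixed-point form: x = e^(-x)
x₀ = 0.67

x_1 = g(0.670000) = 0.511709
x_2 = g(0.511709) = 0.599470
x_3 = g(0.599470) = 0.549102
x_4 = g(0.549102) = 0.577468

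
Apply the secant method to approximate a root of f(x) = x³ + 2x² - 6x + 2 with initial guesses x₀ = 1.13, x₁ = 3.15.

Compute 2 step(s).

f(x) = x³ + 2x² - 6x + 2
x₀ = 1.13, x₁ = 3.15

Secant formula: x_{n+1} = x_n - f(x_n)(x_n - x_{n-1})/(f(x_n) - f(x_{n-1}))

Iteration 1:
  f(1.130000) = -0.783303
  f(3.150000) = 34.200875
  x_2 = 3.150000 - 34.200875×(3.150000 - 1.130000)/(34.200875 - (-0.783303))
       = 1.175228
Iteration 2:
  f(3.150000) = 34.200875
  f(1.175228) = -0.665867
  x_3 = 1.175228 - (-0.665867)×(1.175228 - 3.150000)/(-0.665867 - 34.200875)
       = 1.212941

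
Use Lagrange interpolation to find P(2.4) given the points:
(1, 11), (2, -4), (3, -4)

Lagrange interpolation formula:
P(x) = Σ yᵢ × Lᵢ(x)
where Lᵢ(x) = Π_{j≠i} (x - xⱼ)/(xᵢ - xⱼ)

L_0(2.4) = (2.4 - 2)/(1 - 2) × (2.4 - 3)/(1 - 3) = -0.120000
L_1(2.4) = (2.4 - 1)/(2 - 1) × (2.4 - 3)/(2 - 3) = 0.840000
L_2(2.4) = (2.4 - 1)/(3 - 1) × (2.4 - 2)/(3 - 2) = 0.280000

P(2.4) = 11×L_0(2.4) + (-4)×L_1(2.4) + (-4)×L_2(2.4)
P(2.4) = -5.800000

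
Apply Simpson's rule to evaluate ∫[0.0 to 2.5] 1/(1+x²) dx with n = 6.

f(x) = 1/(1+x²)
a = 0.0, b = 2.5, n = 6
h = (b - a)/n = 0.416667

Simpson's rule: (h/3)[f(x₀) + 4f(x₁) + 2f(x₂) + ... + f(xₙ)]

x_0 = 0.0000, f(x_0) = 1.000000, coefficient = 1
x_1 = 0.4167, f(x_1) = 0.852071, coefficient = 4
x_2 = 0.8333, f(x_2) = 0.590164, coefficient = 2
x_3 = 1.2500, f(x_3) = 0.390244, coefficient = 4
x_4 = 1.6667, f(x_4) = 0.264706, coefficient = 2
x_5 = 2.0833, f(x_5) = 0.187256, coefficient = 4
x_6 = 2.5000, f(x_6) = 0.137931, coefficient = 1

I ≈ (0.416667/3) × 8.565955 = 1.189716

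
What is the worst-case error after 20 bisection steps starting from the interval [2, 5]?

Bisection error bound: |error| ≤ (b-a)/2^n
|error| ≤ (5 - 2)/2^20 = 3/2^20
|error| ≤ 0.0000028610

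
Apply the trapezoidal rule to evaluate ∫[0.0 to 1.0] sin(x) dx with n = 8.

f(x) = sin(x)
a = 0.0, b = 1.0, n = 8
h = (b - a)/n = 0.125000

Trapezoidal rule: (h/2)[f(x₀) + 2f(x₁) + 2f(x₂) + ... + f(xₙ)]

x_0 = 0.0000, f(x_0) = 0.000000, coefficient = 1
x_1 = 0.1250, f(x_1) = 0.124675, coefficient = 2
x_2 = 0.2500, f(x_2) = 0.247404, coefficient = 2
x_3 = 0.3750, f(x_3) = 0.366273, coefficient = 2
x_4 = 0.5000, f(x_4) = 0.479426, coefficient = 2
x_5 = 0.6250, f(x_5) = 0.585097, coefficient = 2
x_6 = 0.7500, f(x_6) = 0.681639, coefficient = 2
x_7 = 0.8750, f(x_7) = 0.767544, coefficient = 2
x_8 = 1.0000, f(x_8) = 0.841471, coefficient = 1

I ≈ (0.125000/2) × 7.345584 = 0.459099
Exact value: 0.459698
Error: 0.000599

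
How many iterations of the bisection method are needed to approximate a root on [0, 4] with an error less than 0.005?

We need (b-a)/2^n ≤ 0.005
(4 - 0)/2^n ≤ 0.005
4/2^n ≤ 0.005
2^n ≥ 800
n ≥ log₂(800) = 9.64
n ≥ 10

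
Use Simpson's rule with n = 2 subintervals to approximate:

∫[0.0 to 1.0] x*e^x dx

f(x) = x*e^x
a = 0.0, b = 1.0, n = 2
h = (b - a)/n = 0.500000

Simpson's rule: (h/3)[f(x₀) + 4f(x₁) + 2f(x₂) + ... + f(xₙ)]

x_0 = 0.0000, f(x_0) = 0.000000, coefficient = 1
x_1 = 0.5000, f(x_1) = 0.824361, coefficient = 4
x_2 = 1.0000, f(x_2) = 2.718282, coefficient = 1

I ≈ (0.500000/3) × 6.015724 = 1.002621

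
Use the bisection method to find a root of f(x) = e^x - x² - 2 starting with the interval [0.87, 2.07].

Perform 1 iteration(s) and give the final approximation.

f(x) = e^x - x² - 2
Initial interval: [0.87, 2.07]

Iteration 1:
  c_1 = (0.870000 + 2.070000)/2 = 1.470000
  f(c_1) = f(1.470000) = 0.188335
  f(a) × f(c) < 0, new interval: [0.870000, 1.470000]

After 1 iteration(s), the approximation is c_1 = 1.470000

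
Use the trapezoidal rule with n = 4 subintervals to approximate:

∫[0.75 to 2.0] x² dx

f(x) = x²
a = 0.75, b = 2.0, n = 4
h = (b - a)/n = 0.312500

Trapezoidal rule: (h/2)[f(x₀) + 2f(x₁) + 2f(x₂) + ... + f(xₙ)]

x_0 = 0.7500, f(x_0) = 0.562500, coefficient = 1
x_1 = 1.0625, f(x_1) = 1.128906, coefficient = 2
x_2 = 1.3750, f(x_2) = 1.890625, coefficient = 2
x_3 = 1.6875, f(x_3) = 2.847656, coefficient = 2
x_4 = 2.0000, f(x_4) = 4.000000, coefficient = 1

I ≈ (0.312500/2) × 16.296875 = 2.546387
Exact value: 2.526042
Error: 0.020345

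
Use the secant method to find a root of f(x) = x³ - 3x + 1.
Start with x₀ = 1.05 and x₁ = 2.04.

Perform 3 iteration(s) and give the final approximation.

f(x) = x³ - 3x + 1
x₀ = 1.05, x₁ = 2.04

Secant formula: x_{n+1} = x_n - f(x_n)(x_n - x_{n-1})/(f(x_n) - f(x_{n-1}))

Iteration 1:
  f(1.050000) = -0.992375
  f(2.040000) = 3.369664
  x_2 = 2.040000 - 3.369664×(2.040000 - 1.050000)/(3.369664 - (-0.992375))
       = 1.275228
Iteration 2:
  f(2.040000) = 3.369664
  f(1.275228) = -0.751901
  x_3 = 1.275228 - (-0.751901)×(1.275228 - 2.040000)/(-0.751901 - 3.369664)
       = 1.414746
Iteration 3:
  f(1.275228) = -0.751901
  f(1.414746) = -0.412616
  x_4 = 1.414746 - (-0.412616)×(1.414746 - 1.275228)/(-0.412616 - (-0.751901))
       = 1.584419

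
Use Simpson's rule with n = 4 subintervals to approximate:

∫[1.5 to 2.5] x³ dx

f(x) = x³
a = 1.5, b = 2.5, n = 4
h = (b - a)/n = 0.250000

Simpson's rule: (h/3)[f(x₀) + 4f(x₁) + 2f(x₂) + ... + f(xₙ)]

x_0 = 1.5000, f(x_0) = 3.375000, coefficient = 1
x_1 = 1.7500, f(x_1) = 5.359375, coefficient = 4
x_2 = 2.0000, f(x_2) = 8.000000, coefficient = 2
x_3 = 2.2500, f(x_3) = 11.390625, coefficient = 4
x_4 = 2.5000, f(x_4) = 15.625000, coefficient = 1

I ≈ (0.250000/3) × 102.000000 = 8.500000
Exact value: 8.500000
Error: 0.000000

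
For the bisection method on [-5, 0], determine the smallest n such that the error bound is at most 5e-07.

We need (b-a)/2^n ≤ 5e-07
(0 - (-5))/2^n ≤ 5e-07
5/2^n ≤ 5e-07
2^n ≥ 10000000
n ≥ log₂(10000000) = 23.25
n ≥ 24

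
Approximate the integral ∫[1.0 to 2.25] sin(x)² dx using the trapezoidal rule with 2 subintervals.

f(x) = sin(x)²
a = 1.0, b = 2.25, n = 2
h = (b - a)/n = 0.625000

Trapezoidal rule: (h/2)[f(x₀) + 2f(x₁) + 2f(x₂) + ... + f(xₙ)]

x_0 = 1.0000, f(x_0) = 0.708073, coefficient = 1
x_1 = 1.6250, f(x_1) = 0.997065, coefficient = 2
x_2 = 2.2500, f(x_2) = 0.605398, coefficient = 1

I ≈ (0.625000/2) × 3.307601 = 1.033625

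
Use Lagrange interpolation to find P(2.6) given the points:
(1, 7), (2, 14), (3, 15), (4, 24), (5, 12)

Lagrange interpolation formula:
P(x) = Σ yᵢ × Lᵢ(x)
where Lᵢ(x) = Π_{j≠i} (x - xⱼ)/(xᵢ - xⱼ)

L_0(2.6) = (2.6 - 2)/(1 - 2) × (2.6 - 3)/(1 - 3) × (2.6 - 4)/(1 - 4) × (2.6 - 5)/(1 - 5) = -0.033600
L_1(2.6) = (2.6 - 1)/(2 - 1) × (2.6 - 3)/(2 - 3) × (2.6 - 4)/(2 - 4) × (2.6 - 5)/(2 - 5) = 0.358400
L_2(2.6) = (2.6 - 1)/(3 - 1) × (2.6 - 2)/(3 - 2) × (2.6 - 4)/(3 - 4) × (2.6 - 5)/(3 - 5) = 0.806400
L_3(2.6) = (2.6 - 1)/(4 - 1) × (2.6 - 2)/(4 - 2) × (2.6 - 3)/(4 - 3) × (2.6 - 5)/(4 - 5) = -0.153600
L_4(2.6) = (2.6 - 1)/(5 - 1) × (2.6 - 2)/(5 - 2) × (2.6 - 3)/(5 - 3) × (2.6 - 4)/(5 - 4) = 0.022400

P(2.6) = 7×L_0(2.6) + 14×L_1(2.6) + 15×L_2(2.6) + 24×L_3(2.6) + 12×L_4(2.6)
P(2.6) = 13.460800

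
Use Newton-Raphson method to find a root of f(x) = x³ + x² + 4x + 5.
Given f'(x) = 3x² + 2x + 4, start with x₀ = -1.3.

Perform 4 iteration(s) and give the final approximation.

f(x) = x³ + x² + 4x + 5
f'(x) = 3x² + 2x + 4
x₀ = -1.3

Newton-Raphson formula: x_{n+1} = x_n - f(x_n)/f'(x_n)

Iteration 1:
  f(-1.300000) = -0.707000
  f'(-1.300000) = 6.470000
  x_1 = -1.300000 - (-0.707000)/6.470000 = -1.190726
Iteration 2:
  f(-1.190726) = -0.033323
  f'(-1.190726) = 5.872035
  x_2 = -1.190726 - (-0.033323)/5.872035 = -1.185052
Iteration 3:
  f(-1.185052) = -0.000083
  f'(-1.185052) = 5.842938
  x_3 = -1.185052 - (-0.000083)/5.842938 = -1.185037
Iteration 4:
  f(-1.185037) = 0.000000
  f'(-1.185037) = 5.842866
  x_4 = -1.185037 - 0.000000/5.842866 = -1.185037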